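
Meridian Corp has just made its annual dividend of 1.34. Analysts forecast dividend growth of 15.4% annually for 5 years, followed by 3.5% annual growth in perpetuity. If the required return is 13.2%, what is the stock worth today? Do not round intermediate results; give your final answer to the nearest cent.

22.84

D_1 = 1.54636
D_2 = 1.78450
D_3 = 2.05931
D_4 = 2.37645
D_5 = 2.74242
Terminal value at year 5: TV = D_5×(1+g_2)/(r−g_2) = 2.83840/0.097 = 29.26190
P_0 = D_1/(1+r)^1 + D_2/(1+r)^2 + D_3/(1+r)^3 + D_4/(1+r)^4 + D_5/(1+r)^5 + TV/(1+r)^5
    = 1.36604 + 1.39259 + 1.41966 + 1.44725 + 1.47537 + 15.74238 = 22.84328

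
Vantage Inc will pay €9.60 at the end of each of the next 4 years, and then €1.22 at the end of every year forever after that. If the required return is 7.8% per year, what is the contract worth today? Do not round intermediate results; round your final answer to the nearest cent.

€43.52

PV of 4-year annuity: €9.60 × [1 − (1+0.078)^−4] / 0.078 = 31.93848
Perpetuity value at year 4: €1.22 / 0.078 = 15.64103
PV of perpetuity: 15.64103 / (1+0.078)^4 = 11.58218
Total PV = 31.93848 + 11.58218 = 43.52066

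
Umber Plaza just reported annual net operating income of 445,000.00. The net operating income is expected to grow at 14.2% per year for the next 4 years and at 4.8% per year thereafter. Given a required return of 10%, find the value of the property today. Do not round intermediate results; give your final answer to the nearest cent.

12375175.55

D_1 = 508190.00000
D_2 = 580352.98000
D_3 = 662763.10316
D_4 = 756875.46381
Terminal value at year 4: TV = D_4×(1+g_2)/(r−g_2) = 793205.48607/0.052 = 15253951.65522
P_0 = D_1/(1+r)^1 + D_2/(1+r)^2 + D_3/(1+r)^3 + D_4/(1+r)^4 + TV/(1+r)^4
    = 461990.90909 + 479630.56198 + 497943.72890 + 516956.12582 + 10418654.22800 = 12375175.55379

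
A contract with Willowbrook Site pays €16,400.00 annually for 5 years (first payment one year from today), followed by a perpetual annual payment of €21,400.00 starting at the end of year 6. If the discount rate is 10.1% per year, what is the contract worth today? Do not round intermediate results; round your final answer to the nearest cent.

PV of 5-year annuity: €16,400.00 × [1 − (1+0.101)^−5] / 0.101 = 62010.40787
Perpetuity value at year 5: €21,400.00 / 0.101 = 211881.18812
PV of perpetuity: 211881.18812 / (1+0.101)^5 = 130965.16810
Total PV = 62010.40787 + 130965.16810 = 192975.57596

€192975.58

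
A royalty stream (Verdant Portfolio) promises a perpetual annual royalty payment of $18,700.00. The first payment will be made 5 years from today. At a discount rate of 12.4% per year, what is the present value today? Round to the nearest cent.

$94483.22

Value at end of year 4: C / r = $18,700.00 / 0.124 = $150,806.4516
Discount to today: PV = $150,806.4516 / (1 + 0.124)^4 = $150,806.4516 / 1.596119 = $94,483.22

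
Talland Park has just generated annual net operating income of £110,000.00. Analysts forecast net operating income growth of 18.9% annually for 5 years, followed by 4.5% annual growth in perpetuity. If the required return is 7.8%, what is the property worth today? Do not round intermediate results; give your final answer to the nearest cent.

£6431148.05

D_1 = 130790.00000
D_2 = 155509.31000
D_3 = 184900.56959
D_4 = 219846.77724
D_5 = 261397.81814
Terminal value at year 5: TV = D_5×(1+g_2)/(r−g_2) = 273160.71996/0.033 = 8277597.57448
P_0 = D_1/(1+r)^1 + D_2/(1+r)^2 + D_3/(1+r)^3 + D_4/(1+r)^4 + D_5/(1+r)^5 + TV/(1+r)^5
    = 121326.53061 + 133819.33664 + 147598.50767 + 162796.49872 + 179559.40350 + 5686047.77752 = 6431148.05465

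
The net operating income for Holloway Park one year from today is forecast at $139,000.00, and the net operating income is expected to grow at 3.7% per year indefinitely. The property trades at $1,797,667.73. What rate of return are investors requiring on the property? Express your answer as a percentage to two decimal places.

11.43%

P = D₁/(r − g) ⇒ r = D₁/P + g = $139,000.0000/$1,797,667.73 + 0.037 = 0.077322 + 0.037 = 0.114322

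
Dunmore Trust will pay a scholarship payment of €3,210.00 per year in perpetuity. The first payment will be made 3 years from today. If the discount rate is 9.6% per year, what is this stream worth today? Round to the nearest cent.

Value at end of year 2: C / r = €3,210.00 / 0.096 = €33,437.5000
Discount to today: PV = €33,437.5000 / (1 + 0.096)^2 = €33,437.5000 / 1.201216 = €27,836.38

€27836.38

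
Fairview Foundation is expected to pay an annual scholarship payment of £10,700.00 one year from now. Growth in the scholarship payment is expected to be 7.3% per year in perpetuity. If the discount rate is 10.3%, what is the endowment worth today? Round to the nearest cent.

£356666.67

Growing perpetuity: P = D₁ / (r − g) = £10,700.0000 / (0.103 − 0.073) = £356,666.67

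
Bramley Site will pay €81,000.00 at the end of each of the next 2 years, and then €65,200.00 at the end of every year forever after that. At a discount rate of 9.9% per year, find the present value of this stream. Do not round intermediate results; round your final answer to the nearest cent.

€686044.19

PV of 2-year annuity: €81,000.00 × [1 − (1+0.099)^−2] / 0.099 = 140767.39463
Perpetuity value at year 2: €65,200.00 / 0.099 = 658585.85859
PV of perpetuity: 658585.85859 / (1+0.099)^2 = 545276.79526
Total PV = 140767.39463 + 545276.79526 = 686044.18988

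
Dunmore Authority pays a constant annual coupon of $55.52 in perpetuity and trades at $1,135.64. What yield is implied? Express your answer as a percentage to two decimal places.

4.89%

P = C/r ⇒ r = C/P = $55.52/$1,135.64 = 0.048889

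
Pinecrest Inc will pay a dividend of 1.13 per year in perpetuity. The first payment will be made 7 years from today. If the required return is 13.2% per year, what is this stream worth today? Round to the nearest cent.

4.07

Value at end of year 6: C / r = 1.13 / 0.132 = 8.5606
Discount to today: PV = 8.5606 / (1 + 0.132)^6 = 8.5606 / 2.104159 = 4.07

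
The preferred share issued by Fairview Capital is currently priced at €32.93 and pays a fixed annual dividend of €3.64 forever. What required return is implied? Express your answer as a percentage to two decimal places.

11.05%

P = C/r ⇒ r = C/P = €3.64/€32.93 = 0.110538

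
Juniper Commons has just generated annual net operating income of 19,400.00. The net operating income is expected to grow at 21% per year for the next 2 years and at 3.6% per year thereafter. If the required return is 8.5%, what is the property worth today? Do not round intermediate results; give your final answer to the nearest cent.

555887.63

D_1 = 23474.00000
D_2 = 28403.54000
Terminal value at year 2: TV = D_2×(1+g_2)/(r−g_2) = 29426.06744/0.049 = 600531.98857
P_0 = D_1/(1+r)^1 + D_2/(1+r)^2 + TV/(1+r)^2
    = 21635.02304 + 24127.53722 + 510125.07258 = 555887.63284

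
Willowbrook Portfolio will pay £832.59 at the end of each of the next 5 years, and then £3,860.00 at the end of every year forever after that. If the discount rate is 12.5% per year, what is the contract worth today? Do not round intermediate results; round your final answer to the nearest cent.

£20100.70

PV of 5-year annuity: £832.59 × [1 − (1+0.125)^−5] / 0.125 = 2964.49360
Perpetuity value at year 5: £3,860.00 / 0.125 = 30880.00000
PV of perpetuity: 30880.00000 / (1+0.125)^5 = 17136.20620
Total PV = 2964.49360 + 17136.20620 = 20100.69980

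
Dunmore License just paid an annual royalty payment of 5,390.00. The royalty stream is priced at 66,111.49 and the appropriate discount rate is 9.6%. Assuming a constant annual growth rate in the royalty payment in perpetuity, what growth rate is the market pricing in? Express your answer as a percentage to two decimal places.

P = D₀(1+g)/(r−g) ⇒ P(r−g) = D₀(1+g) ⇒ g(P+D₀) = P·r − D₀
g = (P·r − D₀)/(P + D₀) = (66,111.49×0.096 − 5,390.00) / (66,111.49 + 5,390.00) = 0.013380

1.34%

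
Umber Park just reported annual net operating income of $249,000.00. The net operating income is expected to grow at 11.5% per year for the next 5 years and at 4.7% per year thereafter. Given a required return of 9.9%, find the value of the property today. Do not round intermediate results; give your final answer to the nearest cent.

D_1 = 277635.00000
D_2 = 309563.02500
D_3 = 345162.77288
D_4 = 384856.49176
D_5 = 429114.98831
Terminal value at year 5: TV = D_5×(1+g_2)/(r−g_2) = 449283.39276/0.052 = 8640065.24535
P_0 = D_1/(1+r)^1 + D_2/(1+r)^2 + D_3/(1+r)^3 + D_4/(1+r)^4 + D_5/(1+r)^5 + TV/(1+r)^5
    = 252625.11374 + 256303.00439 + 260034.44030 + 263820.20103 + 267661.07748 + 5389252.84851 = 6689696.68545

$6689696.69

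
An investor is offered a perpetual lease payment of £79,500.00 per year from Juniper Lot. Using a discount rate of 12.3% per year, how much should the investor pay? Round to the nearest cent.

£646341.46

Level perpetuity: PV = C / r = £79,500.00 / 0.123 = £646,341.46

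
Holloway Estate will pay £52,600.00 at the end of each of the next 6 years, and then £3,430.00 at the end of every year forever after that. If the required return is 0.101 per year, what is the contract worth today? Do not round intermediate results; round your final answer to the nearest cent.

PV of 6-year annuity: £52,600.00 × [1 − (1+0.101)^−6] / 0.101 = 228416.92994
Perpetuity value at year 6: £3,430.00 / 0.101 = 33960.39604
PV of perpetuity: 33960.39604 / (1+0.101)^6 = 19065.52779
Total PV = 228416.92994 + 19065.52779 = 247482.45773

£247482.46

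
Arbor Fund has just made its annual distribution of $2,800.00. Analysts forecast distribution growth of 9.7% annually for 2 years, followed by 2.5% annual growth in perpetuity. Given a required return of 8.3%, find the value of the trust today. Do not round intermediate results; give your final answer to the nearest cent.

D_1 = 3071.60000
D_2 = 3369.54520
Terminal value at year 2: TV = D_2×(1+g_2)/(r−g_2) = 3453.78383/0.058 = 59547.99707
P_0 = D_1/(1+r)^1 + D_2/(1+r)^2 + TV/(1+r)^2
    = 2836.19575 + 2872.85941 + 50770.36025 = 56479.41542

$56479.42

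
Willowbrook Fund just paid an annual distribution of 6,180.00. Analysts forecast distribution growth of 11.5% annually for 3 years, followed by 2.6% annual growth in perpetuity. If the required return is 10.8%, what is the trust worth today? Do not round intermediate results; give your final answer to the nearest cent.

D_1 = 6890.70000
D_2 = 7683.13050
D_3 = 8566.69051
Terminal value at year 3: TV = D_3×(1+g_2)/(r−g_2) = 8789.42446/0.082 = 107188.10318
P_0 = D_1/(1+r)^1 + D_2/(1+r)^2 + D_3/(1+r)^3 + TV/(1+r)^3
    = 6219.04332 + 6258.33331 + 6297.87151 + 78800.19722 = 97575.44536

97575.45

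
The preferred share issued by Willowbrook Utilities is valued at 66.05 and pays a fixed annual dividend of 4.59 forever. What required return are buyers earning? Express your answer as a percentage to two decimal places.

P = C/r ⇒ r = C/P = 4.59/66.05 = 0.069493

6.95%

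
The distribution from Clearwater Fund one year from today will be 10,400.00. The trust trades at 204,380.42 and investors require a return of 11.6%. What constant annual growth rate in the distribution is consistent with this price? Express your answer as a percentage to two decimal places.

P = D₁/(r−g) ⇒ g = r − D₁/P = 0.116 − 10,400.00/204,380.42 = 0.065114

6.51%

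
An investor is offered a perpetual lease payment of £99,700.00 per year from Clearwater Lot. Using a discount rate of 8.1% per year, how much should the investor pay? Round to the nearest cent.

£1230864.20

Level perpetuity: PV = C / r = £99,700.00 / 0.081 = £1,230,864.20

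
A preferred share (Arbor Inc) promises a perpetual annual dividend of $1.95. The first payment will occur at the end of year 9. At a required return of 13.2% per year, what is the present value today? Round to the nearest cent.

$5.48

Value at end of year 8: C / r = $1.95 / 0.132 = $14.7727
Discount to today: PV = $14.7727 / (1 + 0.132)^8 = $14.7727 / 2.696320 = $5.48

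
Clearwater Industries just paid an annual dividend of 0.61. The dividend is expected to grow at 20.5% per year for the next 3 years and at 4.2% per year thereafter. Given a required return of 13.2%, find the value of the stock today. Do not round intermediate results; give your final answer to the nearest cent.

10.60

D_1 = 0.73505
D_2 = 0.88574
D_3 = 1.06731
Terminal value at year 3: TV = D_3×(1+g_2)/(r−g_2) = 1.11214/0.09 = 12.35709
P_0 = D_1/(1+r)^1 + D_2/(1+r)^2 + D_3/(1+r)^3 + TV/(1+r)^3
    = 0.64934 + 0.69121 + 0.73579 + 8.51877 = 10.59511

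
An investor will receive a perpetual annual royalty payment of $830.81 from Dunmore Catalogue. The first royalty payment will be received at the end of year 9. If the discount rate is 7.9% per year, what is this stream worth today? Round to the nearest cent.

Value at end of year 8: C / r = $830.81 / 0.079 = $10,516.5823
Discount to today: PV = $10,516.5823 / (1 + 0.079)^8 = $10,516.5823 / 1.837264 = $5,724.05

$5724.05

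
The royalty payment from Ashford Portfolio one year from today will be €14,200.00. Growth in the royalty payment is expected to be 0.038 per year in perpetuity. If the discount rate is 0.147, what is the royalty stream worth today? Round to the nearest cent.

€130275.23

Growing perpetuity: P = D₁ / (r − g) = €14,200.0000 / (0.147 − 0.038) = €130,275.23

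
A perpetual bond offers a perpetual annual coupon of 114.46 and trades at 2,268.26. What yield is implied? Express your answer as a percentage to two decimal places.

P = C/r ⇒ r = C/P = 114.46/2,268.26 = 0.050462

5.05%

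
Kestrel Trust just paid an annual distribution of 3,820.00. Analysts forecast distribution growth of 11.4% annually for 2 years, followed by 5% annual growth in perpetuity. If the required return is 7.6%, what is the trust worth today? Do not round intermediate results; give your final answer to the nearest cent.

D_1 = 4255.48000
D_2 = 4740.60472
Terminal value at year 2: TV = D_2×(1+g_2)/(r−g_2) = 4977.63496/0.026 = 191447.49831
P_0 = D_1/(1+r)^1 + D_2/(1+r)^2 + TV/(1+r)^2
    = 3954.90706 + 4094.57850 + 165357.97797 = 173407.46354

173407.46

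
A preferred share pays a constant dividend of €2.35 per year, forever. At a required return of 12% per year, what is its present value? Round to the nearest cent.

Level perpetuity: PV = C / r = €2.35 / 0.12 = €19.58

€19.58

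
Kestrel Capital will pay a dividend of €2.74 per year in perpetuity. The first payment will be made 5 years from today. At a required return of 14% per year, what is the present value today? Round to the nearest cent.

€11.59

Value at end of year 4: C / r = €2.74 / 0.14 = €19.5714
Discount to today: PV = €19.5714 / (1 + 0.14)^4 = €19.5714 / 1.688960 = €11.59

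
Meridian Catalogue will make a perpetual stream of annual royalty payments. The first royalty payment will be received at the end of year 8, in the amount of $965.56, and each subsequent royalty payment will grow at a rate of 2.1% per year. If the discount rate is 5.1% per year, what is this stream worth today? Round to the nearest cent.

$22721.60

Value at end of year 7: C₁ / (r − g) = $965.56 / (0.051 − 0.021) = $32,185.3333
Discount to today: PV = $32,185.3333 / (1 + 0.051)^7 = $32,185.3333 / 1.416508 = $22,721.60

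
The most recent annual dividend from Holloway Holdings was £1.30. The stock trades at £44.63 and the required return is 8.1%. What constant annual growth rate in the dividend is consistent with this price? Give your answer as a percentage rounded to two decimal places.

P = D₀(1+g)/(r−g) ⇒ P(r−g) = D₀(1+g) ⇒ g(P+D₀) = P·r − D₀
g = (P·r − D₀)/(P + D₀) = (£44.63×0.081 − £1.30) / (£44.63 + £1.30) = 0.050403

5.04%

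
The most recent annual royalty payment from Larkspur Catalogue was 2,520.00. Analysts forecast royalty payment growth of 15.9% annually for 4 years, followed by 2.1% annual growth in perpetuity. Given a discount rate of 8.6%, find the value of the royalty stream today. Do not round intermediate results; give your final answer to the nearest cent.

63240.12

D_1 = 2920.68000
D_2 = 3385.06812
D_3 = 3923.29395
D_4 = 4547.09769
Terminal value at year 4: TV = D_4×(1+g_2)/(r−g_2) = 4642.58674/0.065 = 71424.41140
P_0 = D_1/(1+r)^1 + D_2/(1+r)^2 + D_3/(1+r)^3 + D_4/(1+r)^4 + TV/(1+r)^4
    = 2689.39227 + 2870.17093 + 3063.10139 + 3269.00047 + 51348.45361 = 63240.11868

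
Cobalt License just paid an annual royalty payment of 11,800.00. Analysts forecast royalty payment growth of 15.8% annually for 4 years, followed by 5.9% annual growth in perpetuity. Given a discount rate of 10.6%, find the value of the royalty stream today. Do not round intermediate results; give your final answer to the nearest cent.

D_1 = 13664.40000
D_2 = 15823.37520
D_3 = 18323.46848
D_4 = 21218.57650
Terminal value at year 4: TV = D_4×(1+g_2)/(r−g_2) = 22470.47252/0.047 = 478095.15990
P_0 = D_1/(1+r)^1 + D_2/(1+r)^2 + D_3/(1+r)^3 + D_4/(1+r)^4 + TV/(1+r)^4
    = 12354.79204 + 12935.66834 + 13543.85528 + 14180.63690 + 319516.90383 = 372531.85640

372531.86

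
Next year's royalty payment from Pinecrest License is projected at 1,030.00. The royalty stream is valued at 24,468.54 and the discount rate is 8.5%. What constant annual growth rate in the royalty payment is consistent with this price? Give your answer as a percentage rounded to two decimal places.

4.29%

P = D₁/(r−g) ⇒ g = r − D₁/P = 0.085 − 1,030.00/24,468.54 = 0.042905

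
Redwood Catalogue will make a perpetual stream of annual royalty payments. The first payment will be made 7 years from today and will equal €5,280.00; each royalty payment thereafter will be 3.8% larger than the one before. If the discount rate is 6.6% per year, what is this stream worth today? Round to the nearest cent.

Value at end of year 6: C₁ / (r − g) = €5,280.00 / (0.066 − 0.038) = €188,571.4286
Discount to today: PV = €188,571.4286 / (1 + 0.066)^6 = €188,571.4286 / 1.467382 = €128,508.74

€128508.74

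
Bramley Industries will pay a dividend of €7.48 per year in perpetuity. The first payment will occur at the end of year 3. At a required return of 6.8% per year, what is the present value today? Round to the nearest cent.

Value at end of year 2: C / r = €7.48 / 0.068 = €110.0000
Discount to today: PV = €110.0000 / (1 + 0.068)^2 = €110.0000 / 1.140624 = €96.44

€96.44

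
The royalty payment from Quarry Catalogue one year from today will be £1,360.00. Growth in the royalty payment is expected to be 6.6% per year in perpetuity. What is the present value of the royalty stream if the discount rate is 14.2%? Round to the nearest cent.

£17894.74

Growing perpetuity: P = D₁ / (r − g) = £1,360.0000 / (0.142 − 0.066) = £17,894.74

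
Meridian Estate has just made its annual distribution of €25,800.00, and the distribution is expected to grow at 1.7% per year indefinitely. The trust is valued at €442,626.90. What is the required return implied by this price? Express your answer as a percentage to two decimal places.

7.63%

D₁ = €25,800.00 × 1.017 = €26,238.6000
P = D₁/(r − g) ⇒ r = D₁/P + g = €26,238.6000/€442,626.90 + 0.017 = 0.059279 + 0.017 = 0.076279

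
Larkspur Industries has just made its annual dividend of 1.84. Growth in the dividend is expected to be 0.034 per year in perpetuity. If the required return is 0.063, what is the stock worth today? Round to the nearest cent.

D₁ = D₀ × (1 + g) = 1.84 × 1.034 = 1.9026
Growing perpetuity: P = D₁ / (r − g) = 1.9026 / (0.063 − 0.034) = 65.61

65.61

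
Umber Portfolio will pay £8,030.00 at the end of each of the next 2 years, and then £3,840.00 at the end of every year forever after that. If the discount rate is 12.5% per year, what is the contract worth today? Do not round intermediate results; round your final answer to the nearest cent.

PV of 2-year annuity: £8,030.00 × [1 − (1+0.125)^−2] / 0.125 = 13482.46914
Perpetuity value at year 2: £3,840.00 / 0.125 = 30720.00000
PV of perpetuity: 30720.00000 / (1+0.125)^2 = 24272.59259
Total PV = 13482.46914 + 24272.59259 = 37755.06173

£37755.06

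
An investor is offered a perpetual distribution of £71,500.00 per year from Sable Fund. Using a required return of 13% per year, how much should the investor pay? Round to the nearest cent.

Level perpetuity: PV = C / r = £71,500.00 / 0.13 = £550,000.00

£550000.00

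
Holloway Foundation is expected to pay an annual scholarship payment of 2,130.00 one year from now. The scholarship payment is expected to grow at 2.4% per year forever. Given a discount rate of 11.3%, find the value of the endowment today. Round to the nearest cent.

23932.58

Growing perpetuity: P = D₁ / (r − g) = 2,130.0000 / (0.113 − 0.024) = 23,932.58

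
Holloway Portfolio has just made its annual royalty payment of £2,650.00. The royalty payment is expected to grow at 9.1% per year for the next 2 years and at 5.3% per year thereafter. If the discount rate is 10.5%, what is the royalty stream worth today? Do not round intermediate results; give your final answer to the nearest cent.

£57511.04

D_1 = 2891.15000
D_2 = 3154.24465
Terminal value at year 2: TV = D_2×(1+g_2)/(r−g_2) = 3321.41962/0.052 = 63873.45416
P_0 = D_1/(1+r)^1 + D_2/(1+r)^2 + TV/(1+r)^2
    = 2616.42534 + 2583.27606 + 52311.34020 = 57511.04159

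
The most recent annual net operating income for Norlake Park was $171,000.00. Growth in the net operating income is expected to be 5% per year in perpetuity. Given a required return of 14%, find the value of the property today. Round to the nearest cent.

$1995000.00

D₁ = D₀ × (1 + g) = $171,000.00 × 1.05 = $179,550.0000
Growing perpetuity: P = D₁ / (r − g) = $179,550.0000 / (0.14 − 0.05) = $1,995,000.00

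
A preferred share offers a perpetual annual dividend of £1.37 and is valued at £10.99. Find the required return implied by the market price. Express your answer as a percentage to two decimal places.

P = C/r ⇒ r = C/P = £1.37/£10.99 = 0.124659

12.47%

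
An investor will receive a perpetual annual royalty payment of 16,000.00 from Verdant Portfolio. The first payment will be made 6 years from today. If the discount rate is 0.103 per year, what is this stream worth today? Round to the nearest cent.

Value at end of year 5: C / r = 16,000.00 / 0.103 = 155,339.8058
Discount to today: PV = 155,339.8058 / (1 + 0.103)^5 = 155,339.8058 / 1.632592 = 95,149.21

95149.21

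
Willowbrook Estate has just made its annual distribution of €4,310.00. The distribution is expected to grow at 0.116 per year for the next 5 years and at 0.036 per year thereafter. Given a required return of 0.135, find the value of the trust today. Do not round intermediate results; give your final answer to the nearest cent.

D_1 = 4809.96000
D_2 = 5367.91536
D_3 = 5990.59354
D_4 = 6685.50239
D_5 = 7461.02067
Terminal value at year 5: TV = D_5×(1+g_2)/(r−g_2) = 7729.61741/0.099 = 78076.94358
P_0 = D_1/(1+r)^1 + D_2/(1+r)^2 + D_3/(1+r)^3 + D_4/(1+r)^4 + D_5/(1+r)^5 + TV/(1+r)^5
    = 4237.85022 + 4166.90823 + 4097.15382 + 4028.56711 + 3961.12854 + 41451.80976 = 61943.41768

€61943.42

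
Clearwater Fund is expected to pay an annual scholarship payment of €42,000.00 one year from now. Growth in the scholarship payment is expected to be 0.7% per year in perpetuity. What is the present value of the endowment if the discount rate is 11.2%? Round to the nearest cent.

€400000.00

Growing perpetuity: P = D₁ / (r − g) = €42,000.0000 / (0.112 − 0.007) = €400,000.00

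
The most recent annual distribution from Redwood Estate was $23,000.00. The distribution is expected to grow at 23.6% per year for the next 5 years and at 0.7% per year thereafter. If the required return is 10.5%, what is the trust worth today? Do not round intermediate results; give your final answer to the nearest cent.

$576788.88

D_1 = 28428.00000
D_2 = 35137.00800
D_3 = 43429.34189
D_4 = 53678.66657
D_5 = 66346.83188
Terminal value at year 5: TV = D_5×(1+g_2)/(r−g_2) = 66811.25971/0.098 = 681747.54804
P_0 = D_1/(1+r)^1 + D_2/(1+r)^2 + D_3/(1+r)^3 + D_4/(1+r)^4 + D_5/(1+r)^5 + TV/(1+r)^5
    = 25726.69683 + 28776.64913 + 32188.17948 + 36004.15369 + 40272.51943 + 413820.68431 = 576788.88286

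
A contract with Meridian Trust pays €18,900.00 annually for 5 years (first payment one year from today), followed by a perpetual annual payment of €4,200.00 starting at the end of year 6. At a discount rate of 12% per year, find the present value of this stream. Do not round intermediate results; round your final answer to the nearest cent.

PV of 5-year annuity: €18,900.00 × [1 − (1+0.12)^−5] / 0.12 = 68130.27022
Perpetuity value at year 5: €4,200.00 / 0.12 = 35000.00000
PV of perpetuity: 35000.00000 / (1+0.12)^5 = 19859.93995
Total PV = 68130.27022 + 19859.93995 = 87990.21017

€87990.21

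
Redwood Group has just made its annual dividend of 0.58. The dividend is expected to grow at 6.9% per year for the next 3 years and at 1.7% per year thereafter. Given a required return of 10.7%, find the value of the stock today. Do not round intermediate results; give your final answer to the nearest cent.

7.53

D_1 = 0.62002
D_2 = 0.66280
D_3 = 0.70853
Terminal value at year 3: TV = D_3×(1+g_2)/(r−g_2) = 0.72058/0.09 = 8.00644
P_0 = D_1/(1+r)^1 + D_2/(1+r)^2 + D_3/(1+r)^3 + TV/(1+r)^3
    = 0.56009 + 0.54086 + 0.52230 + 5.90197 = 7.52522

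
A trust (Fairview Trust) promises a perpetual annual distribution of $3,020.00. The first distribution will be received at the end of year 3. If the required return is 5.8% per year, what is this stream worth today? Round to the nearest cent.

Value at end of year 2: C / r = $3,020.00 / 0.058 = $52,068.9655
Discount to today: PV = $52,068.9655 / (1 + 0.058)^2 = $52,068.9655 / 1.119364 = $46,516.56

$46516.56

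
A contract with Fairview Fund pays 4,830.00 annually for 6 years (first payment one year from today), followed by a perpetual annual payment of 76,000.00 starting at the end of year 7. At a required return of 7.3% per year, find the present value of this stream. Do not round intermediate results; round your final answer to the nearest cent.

704980.37

PV of 6-year annuity: 4,830.00 × [1 − (1+0.073)^−6] / 0.073 = 22810.70644
Perpetuity value at year 6: 76,000.00 / 0.073 = 1041095.89041
PV of perpetuity: 1041095.89041 / (1+0.073)^6 = 682169.66068
Total PV = 22810.70644 + 682169.66068 = 704980.36712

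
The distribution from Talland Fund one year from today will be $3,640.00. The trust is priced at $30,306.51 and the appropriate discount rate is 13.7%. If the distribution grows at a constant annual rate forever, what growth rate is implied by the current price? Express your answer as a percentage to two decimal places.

P = D₁/(r−g) ⇒ g = r − D₁/P = 0.137 − $3,640.00/$30,306.51 = 0.016894

1.69%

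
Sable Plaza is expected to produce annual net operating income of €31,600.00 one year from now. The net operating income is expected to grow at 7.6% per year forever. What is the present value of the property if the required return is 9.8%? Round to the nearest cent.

Growing perpetuity: P = D₁ / (r − g) = €31,600.0000 / (0.098 − 0.076) = €1,436,363.64

€1436363.64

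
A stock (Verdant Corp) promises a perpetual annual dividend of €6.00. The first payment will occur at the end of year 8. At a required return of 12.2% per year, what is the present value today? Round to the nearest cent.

Value at end of year 7: C / r = €6.00 / 0.122 = €49.1803
Discount to today: PV = €49.1803 / (1 + 0.122)^7 = €49.1803 / 2.238463 = €21.97

€21.97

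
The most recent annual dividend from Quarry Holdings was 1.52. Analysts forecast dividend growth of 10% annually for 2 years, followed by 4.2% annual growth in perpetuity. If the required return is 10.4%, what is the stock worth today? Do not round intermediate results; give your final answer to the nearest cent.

D_1 = 1.67200
D_2 = 1.83920
Terminal value at year 2: TV = D_2×(1+g_2)/(r−g_2) = 1.91645/0.062 = 30.91043
P_0 = D_1/(1+r)^1 + D_2/(1+r)^2 + TV/(1+r)^2
    = 1.51449 + 1.50901 + 25.36103 = 28.38453

28.38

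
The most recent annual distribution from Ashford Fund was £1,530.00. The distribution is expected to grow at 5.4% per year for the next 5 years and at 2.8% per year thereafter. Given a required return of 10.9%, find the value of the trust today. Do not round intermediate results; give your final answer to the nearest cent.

£21641.55

D_1 = 1612.62000
D_2 = 1699.70148
D_3 = 1791.48536
D_4 = 1888.22557
D_5 = 1990.18975
Terminal value at year 5: TV = D_5×(1+g_2)/(r−g_2) = 2045.91506/0.081 = 25258.21066
P_0 = D_1/(1+r)^1 + D_2/(1+r)^2 + D_3/(1+r)^3 + D_4/(1+r)^4 + D_5/(1+r)^5 + TV/(1+r)^5
    = 1454.12083 + 1382.00483 + 1313.46536 + 1248.32506 + 1186.41534 + 15057.22188 = 21641.55331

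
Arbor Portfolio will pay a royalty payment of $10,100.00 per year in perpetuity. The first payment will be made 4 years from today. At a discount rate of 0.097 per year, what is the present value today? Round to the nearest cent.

$78873.25

Value at end of year 3: C / r = $10,100.00 / 0.097 = $104,123.7113
Discount to today: PV = $104,123.7113 / (1 + 0.097)^3 = $104,123.7113 / 1.320140 = $78,873.25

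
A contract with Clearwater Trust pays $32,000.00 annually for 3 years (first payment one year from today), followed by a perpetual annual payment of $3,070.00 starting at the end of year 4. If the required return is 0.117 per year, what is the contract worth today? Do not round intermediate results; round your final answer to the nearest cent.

PV of 3-year annuity: $32,000.00 × [1 − (1+0.117)^−3] / 0.117 = 77256.56372
Perpetuity value at year 3: $3,070.00 / 0.117 = 26239.31624
PV of perpetuity: 26239.31624 / (1+0.117)^3 = 18827.51466
Total PV = 77256.56372 + 18827.51466 = 96084.07837

$96084.08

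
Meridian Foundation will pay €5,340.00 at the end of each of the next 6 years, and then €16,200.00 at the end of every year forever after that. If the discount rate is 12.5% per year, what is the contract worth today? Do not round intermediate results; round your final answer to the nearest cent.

PV of 6-year annuity: €5,340.00 × [1 − (1+0.125)^−6] / 0.125 = 21647.49773
Perpetuity value at year 6: €16,200.00 / 0.125 = 129600.00000
PV of perpetuity: 129600.00000 / (1+0.125)^6 = 63927.81588
Total PV = 21647.49773 + 63927.81588 = 85575.31361

€85575.31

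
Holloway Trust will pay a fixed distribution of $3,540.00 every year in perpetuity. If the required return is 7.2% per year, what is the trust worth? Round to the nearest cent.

$49166.67

Level perpetuity: PV = C / r = $3,540.00 / 0.072 = $49,166.67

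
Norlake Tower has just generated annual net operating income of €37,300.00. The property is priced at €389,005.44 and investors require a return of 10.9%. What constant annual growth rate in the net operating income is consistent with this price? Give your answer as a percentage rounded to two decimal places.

1.20%

P = D₀(1+g)/(r−g) ⇒ P(r−g) = D₀(1+g) ⇒ g(P+D₀) = P·r − D₀
g = (P·r − D₀)/(P + D₀) = (€389,005.44×0.109 − €37,300.00) / (€389,005.44 + €37,300.00) = 0.011967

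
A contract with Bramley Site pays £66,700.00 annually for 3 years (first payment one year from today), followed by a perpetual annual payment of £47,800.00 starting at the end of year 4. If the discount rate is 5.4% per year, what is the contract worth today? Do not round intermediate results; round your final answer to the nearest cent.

PV of 3-year annuity: £66,700.00 × [1 − (1+0.054)^−3] / 0.054 = 180287.73773
Perpetuity value at year 3: £47,800.00 / 0.054 = 885185.18519
PV of perpetuity: 885185.18519 / (1+0.054)^3 = 755983.47809
Total PV = 180287.73773 + 755983.47809 = 936271.21582

£936271.22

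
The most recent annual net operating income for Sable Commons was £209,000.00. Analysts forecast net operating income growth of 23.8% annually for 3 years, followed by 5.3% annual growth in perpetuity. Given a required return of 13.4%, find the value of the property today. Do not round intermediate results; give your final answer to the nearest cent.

£4284385.13

D_1 = 258742.00000
D_2 = 320322.59600
D_3 = 396559.37385
Terminal value at year 3: TV = D_3×(1+g_2)/(r−g_2) = 417577.02066/0.081 = 5155271.86002
P_0 = D_1/(1+r)^1 + D_2/(1+r)^2 + D_3/(1+r)^3 + TV/(1+r)^3
    = 228167.54850 + 249092.96741 + 271937.47236 + 3535187.14066 = 4284385.12893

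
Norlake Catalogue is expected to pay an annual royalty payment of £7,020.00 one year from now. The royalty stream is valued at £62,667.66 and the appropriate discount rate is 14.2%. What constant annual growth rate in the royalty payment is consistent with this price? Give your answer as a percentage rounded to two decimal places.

P = D₁/(r−g) ⇒ g = r − D₁/P = 0.142 − £7,020.00/£62,667.66 = 0.029980

3.00%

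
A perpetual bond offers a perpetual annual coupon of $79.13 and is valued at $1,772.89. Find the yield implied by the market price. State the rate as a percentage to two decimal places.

4.46%

P = C/r ⇒ r = C/P = $79.13/$1,772.89 = 0.044633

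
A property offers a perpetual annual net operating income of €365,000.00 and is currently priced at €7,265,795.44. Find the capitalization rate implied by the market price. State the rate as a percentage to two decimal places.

P = C/r ⇒ r = C/P = €365,000.00/€7,265,795.44 = 0.050235

5.02%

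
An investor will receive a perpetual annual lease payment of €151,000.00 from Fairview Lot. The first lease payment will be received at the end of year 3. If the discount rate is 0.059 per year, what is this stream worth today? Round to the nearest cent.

€2282091.30

Value at end of year 2: C / r = €151,000.00 / 0.059 = €2,559,322.0339
Discount to today: PV = €2,559,322.0339 / (1 + 0.059)^2 = €2,559,322.0339 / 1.121481 = €2,282,091.30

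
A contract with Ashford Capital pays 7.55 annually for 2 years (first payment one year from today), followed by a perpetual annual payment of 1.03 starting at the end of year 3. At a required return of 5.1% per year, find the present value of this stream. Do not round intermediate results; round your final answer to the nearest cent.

32.30

PV of 2-year annuity: 7.55 × [1 − (1+0.051)^−2] / 0.051 = 14.01868
Perpetuity value at year 2: 1.03 / 0.051 = 20.19608
PV of perpetuity: 20.19608 / (1+0.051)^2 = 18.28360
Total PV = 14.01868 + 18.28360 = 32.30228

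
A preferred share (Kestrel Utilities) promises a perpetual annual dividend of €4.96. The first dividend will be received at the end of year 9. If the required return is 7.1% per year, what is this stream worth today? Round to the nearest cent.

Value at end of year 8: C / r = €4.96 / 0.071 = €69.8592
Discount to today: PV = €69.8592 / (1 + 0.071)^8 = €69.8592 / 1.731075 = €40.36

€40.36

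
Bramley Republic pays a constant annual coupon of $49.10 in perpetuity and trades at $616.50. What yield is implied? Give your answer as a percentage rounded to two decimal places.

P = C/r ⇒ r = C/P = $49.10/$616.50 = 0.079643

7.96%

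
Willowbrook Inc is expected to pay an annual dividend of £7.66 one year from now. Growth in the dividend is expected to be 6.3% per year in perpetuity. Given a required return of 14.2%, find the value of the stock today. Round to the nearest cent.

Growing perpetuity: P = D₁ / (r − g) = £7.6600 / (0.142 − 0.063) = £96.96

£96.96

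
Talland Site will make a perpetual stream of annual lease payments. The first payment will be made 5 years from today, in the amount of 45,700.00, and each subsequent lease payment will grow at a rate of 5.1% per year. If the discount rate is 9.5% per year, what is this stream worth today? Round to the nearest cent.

Value at end of year 4: C₁ / (r − g) = 45,700.00 / (0.095 − 0.051) = 1,038,636.3636
Discount to today: PV = 1,038,636.3636 / (1 + 0.095)^4 = 1,038,636.3636 / 1.437661 = 722,448.75

722448.75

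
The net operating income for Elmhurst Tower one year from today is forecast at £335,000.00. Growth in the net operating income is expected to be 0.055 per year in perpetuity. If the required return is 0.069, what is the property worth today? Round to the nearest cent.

Growing perpetuity: P = D₁ / (r − g) = £335,000.0000 / (0.069 − 0.055) = £23,928,571.43

£23928571.43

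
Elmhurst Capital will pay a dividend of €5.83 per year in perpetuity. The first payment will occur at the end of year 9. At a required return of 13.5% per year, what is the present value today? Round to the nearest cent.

€15.68

Value at end of year 8: C / r = €5.83 / 0.135 = €43.1852
Discount to today: PV = €43.1852 / (1 + 0.135)^8 = €43.1852 / 2.754019 = €15.68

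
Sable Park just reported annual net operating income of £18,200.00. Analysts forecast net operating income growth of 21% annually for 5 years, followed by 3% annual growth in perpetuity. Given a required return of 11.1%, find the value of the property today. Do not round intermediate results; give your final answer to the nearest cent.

D_1 = 22022.00000
D_2 = 26646.62000
D_3 = 32242.41020
D_4 = 39013.31634
D_5 = 47206.11277
Terminal value at year 5: TV = D_5×(1+g_2)/(r−g_2) = 48622.29616/0.081 = 600275.26120
P_0 = D_1/(1+r)^1 + D_2/(1+r)^2 + D_3/(1+r)^3 + D_4/(1+r)^4 + D_5/(1+r)^5 + TV/(1+r)^5
    = 19821.78218 + 21588.07960 + 23511.76986 + 25606.87807 + 27888.67908 + 354633.82044 = 473051.00922

£473051.01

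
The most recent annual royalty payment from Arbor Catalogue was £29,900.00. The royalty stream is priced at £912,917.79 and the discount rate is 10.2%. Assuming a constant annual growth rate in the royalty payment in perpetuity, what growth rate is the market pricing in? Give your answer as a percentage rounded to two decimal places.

P = D₀(1+g)/(r−g) ⇒ P(r−g) = D₀(1+g) ⇒ g(P+D₀) = P·r − D₀
g = (P·r − D₀)/(P + D₀) = (£912,917.79×0.102 − £29,900.00) / (£912,917.79 + £29,900.00) = 0.067052

6.71%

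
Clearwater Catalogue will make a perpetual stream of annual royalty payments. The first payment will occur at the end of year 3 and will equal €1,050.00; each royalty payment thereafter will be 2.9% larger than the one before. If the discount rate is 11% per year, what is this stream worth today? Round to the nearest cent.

€10521.03

Value at end of year 2: C₁ / (r − g) = €1,050.00 / (0.11 − 0.029) = €12,962.9630
Discount to today: PV = €12,962.9630 / (1 + 0.11)^2 = €12,962.9630 / 1.232100 = €10,521.03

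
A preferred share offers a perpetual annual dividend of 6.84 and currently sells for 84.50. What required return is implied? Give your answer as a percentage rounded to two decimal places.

P = C/r ⇒ r = C/P = 6.84/84.50 = 0.080947

8.09%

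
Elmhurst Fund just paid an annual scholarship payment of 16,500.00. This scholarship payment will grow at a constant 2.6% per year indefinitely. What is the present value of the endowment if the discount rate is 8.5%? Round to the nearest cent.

286932.20

D₁ = D₀ × (1 + g) = 16,500.00 × 1.026 = 16,929.0000
Growing perpetuity: P = D₁ / (r − g) = 16,929.0000 / (0.085 − 0.026) = 286,932.20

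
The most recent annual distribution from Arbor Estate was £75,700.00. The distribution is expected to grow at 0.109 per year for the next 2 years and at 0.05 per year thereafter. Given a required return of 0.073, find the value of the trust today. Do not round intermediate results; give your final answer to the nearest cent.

£3850758.60

D_1 = 83951.30000
D_2 = 93101.99170
Terminal value at year 2: TV = D_2×(1+g_2)/(r−g_2) = 97757.09129/0.023 = 4250308.31674
P_0 = D_1/(1+r)^1 + D_2/(1+r)^2 + TV/(1+r)^2
    = 78239.79497 + 80864.80207 + 3691654.00745 = 3850758.60448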